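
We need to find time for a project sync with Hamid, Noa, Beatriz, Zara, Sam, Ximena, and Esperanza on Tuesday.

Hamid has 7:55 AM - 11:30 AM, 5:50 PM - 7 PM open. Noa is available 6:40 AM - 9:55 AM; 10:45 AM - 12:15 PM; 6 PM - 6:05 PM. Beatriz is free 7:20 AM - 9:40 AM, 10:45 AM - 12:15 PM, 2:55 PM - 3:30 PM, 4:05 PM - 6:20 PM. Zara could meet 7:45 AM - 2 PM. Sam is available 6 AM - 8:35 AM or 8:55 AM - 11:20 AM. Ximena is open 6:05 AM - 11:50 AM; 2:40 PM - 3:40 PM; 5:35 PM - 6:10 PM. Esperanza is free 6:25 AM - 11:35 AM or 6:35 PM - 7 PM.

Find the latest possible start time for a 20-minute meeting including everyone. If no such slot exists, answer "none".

Hamid ∩ Noa: 07:55-09:55, 10:45-11:30, 18:00-18:05.
Hamid ∩ Noa ∩ Beatriz: 07:55-09:40, 10:45-11:30, 18:00-18:05.
Hamid ∩ Noa ∩ Beatriz ∩ Zara: 07:55-09:40, 10:45-11:30.
Hamid ∩ Noa ∩ Beatriz ∩ Zara ∩ Sam: 07:55-08:35, 08:55-09:40, 10:45-11:20.
Hamid ∩ Noa ∩ Beatriz ∩ Zara ∩ Sam ∩ Ximena: 07:55-08:35, 08:55-09:40, 10:45-11:20.
Hamid ∩ Noa ∩ Beatriz ∩ Zara ∩ Sam ∩ Ximena ∩ Esperanza: 07:55-08:35, 08:55-09:40, 10:45-11:20.
The last common window of at least 20 minutes is 10:45-11:20; a 20-minute meeting can start as late as 11:00 and still end by 11:20.

11:00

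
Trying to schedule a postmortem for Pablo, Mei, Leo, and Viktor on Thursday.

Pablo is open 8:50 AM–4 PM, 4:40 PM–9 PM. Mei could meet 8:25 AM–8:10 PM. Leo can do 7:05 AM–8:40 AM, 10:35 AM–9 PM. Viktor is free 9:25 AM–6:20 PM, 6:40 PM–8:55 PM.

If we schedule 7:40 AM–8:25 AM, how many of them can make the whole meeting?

1

Leo can make the full 07:40-08:25 slot — that's 1.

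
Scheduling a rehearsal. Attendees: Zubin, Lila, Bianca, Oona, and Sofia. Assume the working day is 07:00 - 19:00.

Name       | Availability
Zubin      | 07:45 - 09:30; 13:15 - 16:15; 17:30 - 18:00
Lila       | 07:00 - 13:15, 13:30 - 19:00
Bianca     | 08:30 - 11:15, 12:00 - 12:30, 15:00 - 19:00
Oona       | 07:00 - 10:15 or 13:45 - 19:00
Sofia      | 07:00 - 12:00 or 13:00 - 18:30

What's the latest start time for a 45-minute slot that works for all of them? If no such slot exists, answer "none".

Zubin ∩ Lila: 07:45-09:30, 13:30-16:15, 17:30-18:00.
Zubin ∩ Lila ∩ Bianca: 08:30-09:30, 15:00-16:15, 17:30-18:00.
Zubin ∩ Lila ∩ Bianca ∩ Oona: 08:30-09:30, 15:00-16:15, 17:30-18:00.
Zubin ∩ Lila ∩ Bianca ∩ Oona ∩ Sofia: 08:30-09:30, 15:00-16:15, 17:30-18:00.
So the common availability across everyone is 08:30-09:30, 15:00-16:15, 17:30-18:00.
The last common window of at least 45 minutes is 15:00-16:15; a 45-minute meeting can start as late as 15:30 and still end by 16:15.

15:30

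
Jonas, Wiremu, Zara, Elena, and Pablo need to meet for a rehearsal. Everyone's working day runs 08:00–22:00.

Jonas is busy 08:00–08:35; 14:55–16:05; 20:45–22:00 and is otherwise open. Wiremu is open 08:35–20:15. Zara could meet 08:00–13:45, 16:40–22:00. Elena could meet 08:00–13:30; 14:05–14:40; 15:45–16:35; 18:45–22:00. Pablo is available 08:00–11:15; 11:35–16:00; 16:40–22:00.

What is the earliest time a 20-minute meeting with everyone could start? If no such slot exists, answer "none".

Jonas free: 08:35-14:55, 16:05-20:45 (invert busy blocks within the working day).
Wiremu free: 08:35-20:15.
Zara free: 08:00-13:45, 16:40-22:00.
Elena free: 08:00-13:30, 14:05-14:40, 15:45-16:35, 18:45-22:00.
Pablo free: 08:00-11:15, 11:35-16:00, 16:40-22:00.
Jonas ∩ Wiremu: 08:35-14:55, 16:05-20:15.
Jonas ∩ Wiremu ∩ Zara: 08:35-13:45, 16:40-20:15.
Jonas ∩ Wiremu ∩ Zara ∩ Elena: 08:35-13:30, 18:45-20:15.
Jonas ∩ Wiremu ∩ Zara ∩ Elena ∩ Pablo: 08:35-11:15, 11:35-13:30, 18:45-20:15.
The first common window of at least 20 minutes is 08:35-11:15, so the earliest start is 08:35.

08:35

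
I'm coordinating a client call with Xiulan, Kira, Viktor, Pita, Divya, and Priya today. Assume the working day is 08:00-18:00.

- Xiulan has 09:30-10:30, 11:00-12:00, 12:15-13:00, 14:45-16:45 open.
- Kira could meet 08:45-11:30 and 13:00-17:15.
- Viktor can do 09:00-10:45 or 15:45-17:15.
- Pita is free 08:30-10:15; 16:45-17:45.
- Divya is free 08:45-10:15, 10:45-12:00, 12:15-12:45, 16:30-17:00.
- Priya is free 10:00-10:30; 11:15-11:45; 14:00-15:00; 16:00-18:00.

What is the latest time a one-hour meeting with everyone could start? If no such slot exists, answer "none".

Xiulan ∩ Kira: 09:30-10:30, 11:00-11:30, 14:45-16:45.
Xiulan ∩ Kira ∩ Viktor: 09:30-10:30, 15:45-16:45.
Xiulan ∩ Kira ∩ Viktor ∩ Pita: 09:30-10:15.
Xiulan ∩ Kira ∩ Viktor ∩ Pita ∩ Divya: 09:30-10:15.
Xiulan ∩ Kira ∩ Viktor ∩ Pita ∩ Divya ∩ Priya: 10:00-10:15.
No common window is at least 60 minutes long.

none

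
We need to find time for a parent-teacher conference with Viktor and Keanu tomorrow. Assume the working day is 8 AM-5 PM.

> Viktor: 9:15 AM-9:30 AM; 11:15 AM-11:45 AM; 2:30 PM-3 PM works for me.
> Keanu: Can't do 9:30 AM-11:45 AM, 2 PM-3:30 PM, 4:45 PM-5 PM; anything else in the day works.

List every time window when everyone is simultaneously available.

Viktor free: 09:15-09:30, 11:15-11:45, 14:30-15:00.
Keanu free: 08:00-09:30, 11:45-14:00, 15:30-16:45 (invert busy blocks within the working day).
Viktor ∩ Keanu: 09:15-09:30.
Those are the intersection windows.

09:15-09:30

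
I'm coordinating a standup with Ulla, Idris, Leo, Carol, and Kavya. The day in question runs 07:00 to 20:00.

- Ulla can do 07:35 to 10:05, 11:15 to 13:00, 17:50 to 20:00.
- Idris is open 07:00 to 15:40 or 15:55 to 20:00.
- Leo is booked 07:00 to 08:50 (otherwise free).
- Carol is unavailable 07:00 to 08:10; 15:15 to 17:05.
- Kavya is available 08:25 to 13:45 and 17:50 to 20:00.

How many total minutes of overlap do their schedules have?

310

Ulla free: 07:35-10:05, 11:15-13:00, 17:50-20:00.
Idris free: 07:00-15:40, 15:55-20:00.
Leo free: 08:50-20:00 (invert busy blocks within the working day).
Carol free: 08:10-15:15, 17:05-20:00 (invert busy blocks within the working day).
Kavya free: 08:25-13:45, 17:50-20:00.
Ulla ∩ Idris: 07:35-10:05, 11:15-13:00, 17:50-20:00.
Ulla ∩ Idris ∩ Leo: 08:50-10:05, 11:15-13:00, 17:50-20:00.
Ulla ∩ Idris ∩ Leo ∩ Carol: 08:50-10:05, 11:15-13:00, 17:50-20:00.
Ulla ∩ Idris ∩ Leo ∩ Carol ∩ Kavya: 08:50-10:05, 11:15-13:00, 17:50-20:00.
Summing the common windows: 75 + 105 + 130 = 310 minutes.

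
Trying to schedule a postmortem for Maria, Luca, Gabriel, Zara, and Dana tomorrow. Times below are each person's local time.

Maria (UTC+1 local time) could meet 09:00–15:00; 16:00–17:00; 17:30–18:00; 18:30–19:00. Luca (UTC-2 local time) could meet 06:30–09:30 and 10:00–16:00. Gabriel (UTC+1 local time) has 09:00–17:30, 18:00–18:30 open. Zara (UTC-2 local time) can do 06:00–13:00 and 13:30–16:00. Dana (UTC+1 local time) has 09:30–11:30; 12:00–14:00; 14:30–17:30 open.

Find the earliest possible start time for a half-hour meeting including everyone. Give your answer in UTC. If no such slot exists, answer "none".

Maria in UTC: 08:00-14:00, 15:00-16:00, 16:30-17:00, 17:30-18:00 (subtract 1h to convert from UTC+1).
Luca in UTC: 08:30-11:30, 12:00-18:00 (add 2h to convert from UTC-2).
Gabriel in UTC: 08:00-16:30, 17:00-17:30 (subtract 1h to convert from UTC+1).
Zara in UTC: 08:00-15:00, 15:30-18:00 (add 2h to convert from UTC-2).
Dana in UTC: 08:30-10:30, 11:00-13:00, 13:30-16:30 (subtract 1h to convert from UTC+1).
Maria ∩ Luca: 08:30-11:30, 12:00-14:00, 15:00-16:00, 16:30-17:00, 17:30-18:00.
Maria ∩ Luca ∩ Gabriel: 08:30-11:30, 12:00-14:00, 15:00-16:00.
Maria ∩ Luca ∩ Gabriel ∩ Zara: 08:30-11:30, 12:00-14:00, 15:30-16:00.
Maria ∩ Luca ∩ Gabriel ∩ Zara ∩ Dana: 08:30-10:30, 11:00-11:30, 12:00-13:00, 13:30-14:00, 15:30-16:00.
So the common availability across everyone is 08:30-10:30, 11:00-11:30, 12:00-13:00, 13:30-14:00, 15:30-16:00.
The first common window of at least 30 minutes is 08:30-10:30, so the earliest start is 08:30.

08:30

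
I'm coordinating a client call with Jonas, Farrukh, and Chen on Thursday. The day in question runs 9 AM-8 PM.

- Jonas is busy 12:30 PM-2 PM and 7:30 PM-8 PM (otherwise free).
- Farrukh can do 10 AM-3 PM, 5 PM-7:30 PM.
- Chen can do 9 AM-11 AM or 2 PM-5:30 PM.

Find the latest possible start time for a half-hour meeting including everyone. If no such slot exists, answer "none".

17:00

Jonas free: 09:00-12:30, 14:00-19:30 (invert busy blocks within the working day).
Farrukh free: 10:00-15:00, 17:00-19:30.
Chen free: 09:00-11:00, 14:00-17:30.
Jonas ∩ Farrukh: 10:00-12:30, 14:00-15:00, 17:00-19:30.
Jonas ∩ Farrukh ∩ Chen: 10:00-11:00, 14:00-15:00, 17:00-17:30.
So the common availability across everyone is 10:00-11:00, 14:00-15:00, 17:00-17:30.
The last common window of at least 30 minutes is 17:00-17:30; a 30-minute meeting can start as late as 17:00 and still end by 17:30.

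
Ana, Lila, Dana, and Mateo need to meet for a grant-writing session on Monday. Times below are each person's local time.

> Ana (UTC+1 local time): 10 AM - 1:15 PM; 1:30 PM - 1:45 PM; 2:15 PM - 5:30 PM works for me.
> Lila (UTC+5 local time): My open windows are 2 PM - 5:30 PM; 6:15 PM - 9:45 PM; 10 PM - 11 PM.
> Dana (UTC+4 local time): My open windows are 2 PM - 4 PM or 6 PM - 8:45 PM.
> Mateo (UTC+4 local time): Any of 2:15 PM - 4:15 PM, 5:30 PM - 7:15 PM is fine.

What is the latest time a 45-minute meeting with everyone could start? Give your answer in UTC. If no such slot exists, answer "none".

14:30

Ana in UTC: 09:00-12:15, 12:30-12:45, 13:15-16:30 (subtract 1h to convert from UTC+1).
Lila in UTC: 09:00-12:30, 13:15-16:45, 17:00-18:00 (subtract 5h to convert from UTC+5).
Dana in UTC: 10:00-12:00, 14:00-16:45 (subtract 4h to convert from UTC+4).
Mateo in UTC: 10:15-12:15, 13:30-15:15 (subtract 4h to convert from UTC+4).
Ana ∩ Lila: 09:00-12:15, 13:15-16:30.
Ana ∩ Lila ∩ Dana: 10:00-12:00, 14:00-16:30.
Ana ∩ Lila ∩ Dana ∩ Mateo: 10:15-12:00, 14:00-15:15.
Those are the intersection windows.
The last common window of at least 45 minutes is 14:00-15:15; a 45-minute meeting can start as late as 14:30 and still end by 15:15.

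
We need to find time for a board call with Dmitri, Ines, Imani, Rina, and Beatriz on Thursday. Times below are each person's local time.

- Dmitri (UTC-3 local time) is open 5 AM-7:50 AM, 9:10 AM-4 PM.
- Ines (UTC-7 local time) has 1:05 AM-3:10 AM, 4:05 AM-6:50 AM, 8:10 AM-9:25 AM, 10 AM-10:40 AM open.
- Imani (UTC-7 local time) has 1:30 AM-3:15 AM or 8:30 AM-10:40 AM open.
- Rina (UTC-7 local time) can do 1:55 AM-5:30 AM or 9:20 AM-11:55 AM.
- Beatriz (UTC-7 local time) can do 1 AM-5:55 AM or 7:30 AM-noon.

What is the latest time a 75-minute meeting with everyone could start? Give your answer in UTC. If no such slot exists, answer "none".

Dmitri in UTC: 08:00-10:50, 12:10-19:00 (add 3h to convert from UTC-3).
Ines in UTC: 08:05-10:10, 11:05-13:50, 15:10-16:25, 17:00-17:40 (add 7h to convert from UTC-7).
Imani in UTC: 08:30-10:15, 15:30-17:40 (add 7h to convert from UTC-7).
Rina in UTC: 08:55-12:30, 16:20-18:55 (add 7h to convert from UTC-7).
Beatriz in UTC: 08:00-12:55, 14:30-19:00 (add 7h to convert from UTC-7).
Dmitri ∩ Ines: 08:05-10:10, 12:10-13:50, 15:10-16:25, 17:00-17:40.
Dmitri ∩ Ines ∩ Imani: 08:30-10:10, 15:30-16:25, 17:00-17:40.
Dmitri ∩ Ines ∩ Imani ∩ Rina: 08:55-10:10, 16:20-16:25, 17:00-17:40.
Dmitri ∩ Ines ∩ Imani ∩ Rina ∩ Beatriz: 08:55-10:10, 16:20-16:25, 17:00-17:40.
So the common availability across everyone is 08:55-10:10, 16:20-16:25, 17:00-17:40.
The last common window of at least 75 minutes is 08:55-10:10; a 75-minute meeting can start as late as 08:55 and still end by 10:10.

08:55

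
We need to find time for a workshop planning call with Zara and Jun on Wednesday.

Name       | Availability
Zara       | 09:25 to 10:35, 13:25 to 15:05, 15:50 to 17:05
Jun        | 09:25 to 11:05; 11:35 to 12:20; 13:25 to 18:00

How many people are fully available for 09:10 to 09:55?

nobody can make the full 09:10-09:55 slot — that's 0.

0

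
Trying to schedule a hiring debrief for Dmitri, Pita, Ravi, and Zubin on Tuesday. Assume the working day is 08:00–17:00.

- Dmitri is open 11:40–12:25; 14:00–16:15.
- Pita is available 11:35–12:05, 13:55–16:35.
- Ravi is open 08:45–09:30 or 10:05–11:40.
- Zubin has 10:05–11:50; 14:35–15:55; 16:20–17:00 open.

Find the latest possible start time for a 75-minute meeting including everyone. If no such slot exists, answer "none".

Dmitri ∩ Pita: 11:40-12:05, 14:00-16:15.
Dmitri ∩ Pita ∩ Ravi: ∅.
Dmitri ∩ Pita ∩ Ravi ∩ Zubin: ∅.
There is no time when everyone is free.
No common window is at least 75 minutes long.

none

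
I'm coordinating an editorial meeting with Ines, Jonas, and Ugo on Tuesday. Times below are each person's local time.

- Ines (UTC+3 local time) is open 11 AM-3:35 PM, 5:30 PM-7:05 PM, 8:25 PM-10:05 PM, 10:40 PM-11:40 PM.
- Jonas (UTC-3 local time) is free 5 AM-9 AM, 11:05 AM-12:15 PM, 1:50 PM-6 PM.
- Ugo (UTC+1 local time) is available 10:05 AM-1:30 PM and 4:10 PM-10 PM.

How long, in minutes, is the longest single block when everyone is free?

Ines in UTC: 08:00-12:35, 14:30-16:05, 17:25-19:05, 19:40-20:40 (subtract 3h to convert from UTC+3).
Jonas in UTC: 08:00-12:00, 14:05-15:15, 16:50-21:00 (add 3h to convert from UTC-3).
Ugo in UTC: 09:05-12:30, 15:10-21:00 (subtract 1h to convert from UTC+1).
Ines ∩ Jonas: 08:00-12:00, 14:30-15:15, 17:25-19:05, 19:40-20:40.
Ines ∩ Jonas ∩ Ugo: 09:05-12:00, 15:10-15:15, 17:25-19:05, 19:40-20:40.
The longest is 09:05-12:00 at 175 minutes.

175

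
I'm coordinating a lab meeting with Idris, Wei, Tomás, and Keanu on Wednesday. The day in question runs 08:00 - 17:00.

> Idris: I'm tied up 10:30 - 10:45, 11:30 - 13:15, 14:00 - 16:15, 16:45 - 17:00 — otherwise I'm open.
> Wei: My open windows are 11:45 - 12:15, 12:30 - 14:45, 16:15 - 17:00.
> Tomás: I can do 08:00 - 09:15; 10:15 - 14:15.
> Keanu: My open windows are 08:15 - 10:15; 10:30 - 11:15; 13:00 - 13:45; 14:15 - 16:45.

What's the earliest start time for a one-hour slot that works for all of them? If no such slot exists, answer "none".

Idris free: 08:00-10:30, 10:45-11:30, 13:15-14:00, 16:15-16:45 (invert busy blocks within the working day).
Wei free: 11:45-12:15, 12:30-14:45, 16:15-17:00.
Tomás free: 08:00-09:15, 10:15-14:15.
Keanu free: 08:15-10:15, 10:30-11:15, 13:00-13:45, 14:15-16:45.
Idris ∩ Wei: 13:15-14:00, 16:15-16:45.
Idris ∩ Wei ∩ Tomás: 13:15-14:00.
Idris ∩ Wei ∩ Tomás ∩ Keanu: 13:15-13:45.
No common window is at least 60 minutes long.

none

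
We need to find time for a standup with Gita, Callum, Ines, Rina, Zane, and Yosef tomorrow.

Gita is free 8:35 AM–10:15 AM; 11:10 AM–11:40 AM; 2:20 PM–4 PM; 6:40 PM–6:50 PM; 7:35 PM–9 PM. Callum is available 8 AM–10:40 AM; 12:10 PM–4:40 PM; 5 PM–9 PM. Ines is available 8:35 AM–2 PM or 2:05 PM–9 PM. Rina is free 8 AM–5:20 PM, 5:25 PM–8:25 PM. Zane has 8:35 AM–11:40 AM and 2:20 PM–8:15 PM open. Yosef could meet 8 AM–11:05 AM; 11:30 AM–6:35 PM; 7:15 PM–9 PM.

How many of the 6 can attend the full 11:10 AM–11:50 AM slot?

2

Ines and Rina can make the full 11:10-11:50 slot — that's 2.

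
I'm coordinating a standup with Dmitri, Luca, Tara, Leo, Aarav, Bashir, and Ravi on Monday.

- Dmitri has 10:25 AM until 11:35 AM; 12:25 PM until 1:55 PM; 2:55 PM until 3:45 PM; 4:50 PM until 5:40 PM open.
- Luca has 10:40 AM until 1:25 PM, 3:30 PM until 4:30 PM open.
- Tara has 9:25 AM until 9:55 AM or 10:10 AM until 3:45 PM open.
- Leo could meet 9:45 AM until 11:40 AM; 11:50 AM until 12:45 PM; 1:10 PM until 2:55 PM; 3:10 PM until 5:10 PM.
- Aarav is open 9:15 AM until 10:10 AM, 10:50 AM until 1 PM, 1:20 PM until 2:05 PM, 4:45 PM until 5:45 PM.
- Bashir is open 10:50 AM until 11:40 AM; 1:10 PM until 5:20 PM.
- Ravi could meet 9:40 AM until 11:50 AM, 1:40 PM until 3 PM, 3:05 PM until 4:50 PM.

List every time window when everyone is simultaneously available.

10:50-11:35

Dmitri ∩ Luca: 10:40-11:35, 12:25-13:25, 15:30-15:45.
Dmitri ∩ Luca ∩ Tara: 10:40-11:35, 12:25-13:25, 15:30-15:45.
Dmitri ∩ Luca ∩ Tara ∩ Leo: 10:40-11:35, 12:25-12:45, 13:10-13:25, 15:30-15:45.
Dmitri ∩ Luca ∩ Tara ∩ Leo ∩ Aarav: 10:50-11:35, 12:25-12:45, 13:20-13:25.
Dmitri ∩ Luca ∩ Tara ∩ Leo ∩ Aarav ∩ Bashir: 10:50-11:35, 13:20-13:25.
Dmitri ∩ Luca ∩ Tara ∩ Leo ∩ Aarav ∩ Bashir ∩ Ravi: 10:50-11:35.
Those are the intersection windows.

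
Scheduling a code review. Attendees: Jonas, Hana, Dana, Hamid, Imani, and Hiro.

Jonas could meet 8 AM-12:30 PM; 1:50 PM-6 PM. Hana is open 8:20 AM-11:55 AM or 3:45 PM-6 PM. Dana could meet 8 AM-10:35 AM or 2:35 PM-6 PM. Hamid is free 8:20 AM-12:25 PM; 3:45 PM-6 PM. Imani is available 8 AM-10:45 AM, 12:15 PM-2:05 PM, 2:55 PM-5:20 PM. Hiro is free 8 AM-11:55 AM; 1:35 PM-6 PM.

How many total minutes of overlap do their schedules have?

230

Jonas ∩ Hana: 08:20-11:55, 15:45-18:00.
Jonas ∩ Hana ∩ Dana: 08:20-10:35, 15:45-18:00.
Jonas ∩ Hana ∩ Dana ∩ Hamid: 08:20-10:35, 15:45-18:00.
Jonas ∩ Hana ∩ Dana ∩ Hamid ∩ Imani: 08:20-10:35, 15:45-17:20.
Jonas ∩ Hana ∩ Dana ∩ Hamid ∩ Imani ∩ Hiro: 08:20-10:35, 15:45-17:20.
Those are the intersection windows.
Summing the common windows: 135 + 95 = 230 minutes.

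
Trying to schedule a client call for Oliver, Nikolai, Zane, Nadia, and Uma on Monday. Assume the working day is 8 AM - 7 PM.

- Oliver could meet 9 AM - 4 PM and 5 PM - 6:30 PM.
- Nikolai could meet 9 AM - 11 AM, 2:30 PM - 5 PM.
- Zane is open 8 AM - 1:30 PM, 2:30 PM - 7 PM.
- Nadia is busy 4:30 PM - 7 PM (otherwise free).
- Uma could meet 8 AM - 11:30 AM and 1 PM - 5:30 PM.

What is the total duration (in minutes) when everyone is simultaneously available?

210

Oliver free: 09:00-16:00, 17:00-18:30.
Nikolai free: 09:00-11:00, 14:30-17:00.
Zane free: 08:00-13:30, 14:30-19:00.
Nadia free: 08:00-16:30 (invert busy blocks within the working day).
Uma free: 08:00-11:30, 13:00-17:30.
Oliver ∩ Nikolai: 09:00-11:00, 14:30-16:00.
Oliver ∩ Nikolai ∩ Zane: 09:00-11:00, 14:30-16:00.
Oliver ∩ Nikolai ∩ Zane ∩ Nadia: 09:00-11:00, 14:30-16:00.
Oliver ∩ Nikolai ∩ Zane ∩ Nadia ∩ Uma: 09:00-11:00, 14:30-16:00.
So the common availability across everyone is 09:00-11:00, 14:30-16:00.
Summing the common windows: 120 + 90 = 210 minutes.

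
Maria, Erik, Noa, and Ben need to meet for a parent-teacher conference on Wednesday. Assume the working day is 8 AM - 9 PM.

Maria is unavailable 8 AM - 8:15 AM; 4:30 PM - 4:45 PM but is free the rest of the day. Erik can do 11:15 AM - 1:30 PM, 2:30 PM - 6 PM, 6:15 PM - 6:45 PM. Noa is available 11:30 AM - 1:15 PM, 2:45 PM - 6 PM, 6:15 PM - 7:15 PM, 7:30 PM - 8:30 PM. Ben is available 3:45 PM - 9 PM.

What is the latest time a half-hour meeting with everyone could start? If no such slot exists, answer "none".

Maria free: 08:15-16:30, 16:45-21:00 (invert busy blocks within the working day).
Erik free: 11:15-13:30, 14:30-18:00, 18:15-18:45.
Noa free: 11:30-13:15, 14:45-18:00, 18:15-19:15, 19:30-20:30.
Ben free: 15:45-21:00.
Maria ∩ Erik: 11:15-13:30, 14:30-16:30, 16:45-18:00, 18:15-18:45.
Maria ∩ Erik ∩ Noa: 11:30-13:15, 14:45-16:30, 16:45-18:00, 18:15-18:45.
Maria ∩ Erik ∩ Noa ∩ Ben: 15:45-16:30, 16:45-18:00, 18:15-18:45.
The last common window of at least 30 minutes is 18:15-18:45; a 30-minute meeting can start as late as 18:15 and still end by 18:45.

18:15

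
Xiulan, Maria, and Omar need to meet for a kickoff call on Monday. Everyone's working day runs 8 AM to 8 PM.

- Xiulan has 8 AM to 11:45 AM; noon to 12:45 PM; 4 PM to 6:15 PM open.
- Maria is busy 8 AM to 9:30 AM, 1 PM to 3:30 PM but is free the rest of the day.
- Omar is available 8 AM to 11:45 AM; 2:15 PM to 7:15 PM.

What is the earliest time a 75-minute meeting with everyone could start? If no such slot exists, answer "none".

09:30

Xiulan free: 08:00-11:45, 12:00-12:45, 16:00-18:15.
Maria free: 09:30-13:00, 15:30-20:00 (invert busy blocks within the working day).
Omar free: 08:00-11:45, 14:15-19:15.
Xiulan ∩ Maria: 09:30-11:45, 12:00-12:45, 16:00-18:15.
Xiulan ∩ Maria ∩ Omar: 09:30-11:45, 16:00-18:15.
The first common window of at least 75 minutes is 09:30-11:45, so the earliest start is 09:30.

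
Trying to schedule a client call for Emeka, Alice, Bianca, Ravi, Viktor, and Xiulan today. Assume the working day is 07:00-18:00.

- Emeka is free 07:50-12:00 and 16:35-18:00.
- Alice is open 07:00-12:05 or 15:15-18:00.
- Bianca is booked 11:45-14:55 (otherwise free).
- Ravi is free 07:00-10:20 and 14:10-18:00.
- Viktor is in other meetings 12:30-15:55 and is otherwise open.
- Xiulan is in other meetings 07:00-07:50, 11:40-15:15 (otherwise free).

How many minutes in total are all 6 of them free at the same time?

Emeka free: 07:50-12:00, 16:35-18:00.
Alice free: 07:00-12:05, 15:15-18:00.
Bianca free: 07:00-11:45, 14:55-18:00 (invert busy blocks within the working day).
Ravi free: 07:00-10:20, 14:10-18:00.
Viktor free: 07:00-12:30, 15:55-18:00 (invert busy blocks within the working day).
Xiulan free: 07:50-11:40, 15:15-18:00 (invert busy blocks within the working day).
Emeka ∩ Alice: 07:50-12:00, 16:35-18:00.
Emeka ∩ Alice ∩ Bianca: 07:50-11:45, 16:35-18:00.
Emeka ∩ Alice ∩ Bianca ∩ Ravi: 07:50-10:20, 16:35-18:00.
Emeka ∩ Alice ∩ Bianca ∩ Ravi ∩ Viktor: 07:50-10:20, 16:35-18:00.
Emeka ∩ Alice ∩ Bianca ∩ Ravi ∩ Viktor ∩ Xiulan: 07:50-10:20, 16:35-18:00.
Those are the intersection windows.
Summing the common windows: 150 + 85 = 235 minutes.

235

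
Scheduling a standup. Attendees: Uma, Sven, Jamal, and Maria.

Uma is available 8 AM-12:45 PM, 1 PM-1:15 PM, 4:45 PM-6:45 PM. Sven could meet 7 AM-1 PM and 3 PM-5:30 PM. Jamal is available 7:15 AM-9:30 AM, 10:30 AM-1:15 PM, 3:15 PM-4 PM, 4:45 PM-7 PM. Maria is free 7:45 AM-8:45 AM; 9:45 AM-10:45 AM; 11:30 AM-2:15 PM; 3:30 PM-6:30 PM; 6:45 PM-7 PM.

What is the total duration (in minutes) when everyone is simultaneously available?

180

Uma ∩ Sven: 08:00-12:45, 16:45-17:30.
Uma ∩ Sven ∩ Jamal: 08:00-09:30, 10:30-12:45, 16:45-17:30.
Uma ∩ Sven ∩ Jamal ∩ Maria: 08:00-08:45, 10:30-10:45, 11:30-12:45, 16:45-17:30.
Summing the common windows: 45 + 15 + 75 + 45 = 180 minutes.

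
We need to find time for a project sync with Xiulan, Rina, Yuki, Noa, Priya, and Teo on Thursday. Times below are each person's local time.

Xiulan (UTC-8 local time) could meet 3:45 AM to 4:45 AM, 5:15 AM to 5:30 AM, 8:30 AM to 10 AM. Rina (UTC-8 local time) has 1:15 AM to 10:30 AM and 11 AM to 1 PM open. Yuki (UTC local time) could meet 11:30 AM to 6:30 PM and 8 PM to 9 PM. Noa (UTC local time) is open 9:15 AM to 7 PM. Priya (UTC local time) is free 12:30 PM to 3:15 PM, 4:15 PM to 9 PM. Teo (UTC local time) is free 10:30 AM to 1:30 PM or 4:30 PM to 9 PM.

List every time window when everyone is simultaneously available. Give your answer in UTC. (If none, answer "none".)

Xiulan in UTC: 11:45-12:45, 13:15-13:30, 16:30-18:00 (add 8h to convert from UTC-8).
Rina in UTC: 09:15-18:30, 19:00-21:00 (add 8h to convert from UTC-8).
Yuki in UTC: 11:30-18:30, 20:00-21:00.
Noa in UTC: 09:15-19:00.
Priya in UTC: 12:30-15:15, 16:15-21:00.
Teo in UTC: 10:30-13:30, 16:30-21:00.
Xiulan ∩ Rina: 11:45-12:45, 13:15-13:30, 16:30-18:00.
Xiulan ∩ Rina ∩ Yuki: 11:45-12:45, 13:15-13:30, 16:30-18:00.
Xiulan ∩ Rina ∩ Yuki ∩ Noa: 11:45-12:45, 13:15-13:30, 16:30-18:00.
Xiulan ∩ Rina ∩ Yuki ∩ Noa ∩ Priya: 12:30-12:45, 13:15-13:30, 16:30-18:00.
Xiulan ∩ Rina ∩ Yuki ∩ Noa ∩ Priya ∩ Teo: 12:30-12:45, 13:15-13:30, 16:30-18:00.

12:30-12:45, 13:15-13:30, 16:30-18:00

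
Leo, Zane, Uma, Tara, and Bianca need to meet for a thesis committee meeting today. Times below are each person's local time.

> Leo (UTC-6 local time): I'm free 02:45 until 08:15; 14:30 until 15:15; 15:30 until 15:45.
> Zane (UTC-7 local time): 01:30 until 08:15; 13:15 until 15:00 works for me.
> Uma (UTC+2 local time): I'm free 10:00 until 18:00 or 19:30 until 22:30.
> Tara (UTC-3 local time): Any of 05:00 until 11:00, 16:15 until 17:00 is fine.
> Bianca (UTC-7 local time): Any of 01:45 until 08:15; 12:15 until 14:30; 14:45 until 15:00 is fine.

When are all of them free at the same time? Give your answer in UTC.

Leo in UTC: 08:45-14:15, 20:30-21:15, 21:30-21:45 (add 6h to convert from UTC-6).
Zane in UTC: 08:30-15:15, 20:15-22:00 (add 7h to convert from UTC-7).
Uma in UTC: 08:00-16:00, 17:30-20:30 (subtract 2h to convert from UTC+2).
Tara in UTC: 08:00-14:00, 19:15-20:00 (add 3h to convert from UTC-3).
Bianca in UTC: 08:45-15:15, 19:15-21:30, 21:45-22:00 (add 7h to convert from UTC-7).
Leo ∩ Zane: 08:45-14:15, 20:30-21:15, 21:30-21:45.
Leo ∩ Zane ∩ Uma: 08:45-14:15.
Leo ∩ Zane ∩ Uma ∩ Tara: 08:45-14:00.
Leo ∩ Zane ∩ Uma ∩ Tara ∩ Bianca: 08:45-14:00.

08:45-14:00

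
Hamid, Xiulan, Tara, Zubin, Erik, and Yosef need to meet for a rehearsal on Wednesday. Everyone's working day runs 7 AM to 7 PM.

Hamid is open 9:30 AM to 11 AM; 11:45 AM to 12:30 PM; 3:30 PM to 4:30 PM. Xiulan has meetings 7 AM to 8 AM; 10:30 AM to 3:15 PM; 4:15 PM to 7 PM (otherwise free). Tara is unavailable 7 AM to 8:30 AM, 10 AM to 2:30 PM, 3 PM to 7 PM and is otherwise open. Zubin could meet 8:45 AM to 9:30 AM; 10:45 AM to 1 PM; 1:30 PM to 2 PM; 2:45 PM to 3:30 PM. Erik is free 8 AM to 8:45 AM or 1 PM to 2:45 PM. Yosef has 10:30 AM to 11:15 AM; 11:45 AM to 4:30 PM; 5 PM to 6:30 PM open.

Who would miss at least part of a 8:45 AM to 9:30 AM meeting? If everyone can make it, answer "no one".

Hamid free: 09:30-11:00, 11:45-12:30, 15:30-16:30.
Xiulan free: 08:00-10:30, 15:15-16:15 (invert busy blocks within the working day).
Tara free: 08:30-10:00, 14:30-15:00 (invert busy blocks within the working day).
Zubin free: 08:45-09:30, 10:45-13:00, 13:30-14:00, 14:45-15:30.
Erik free: 08:00-08:45, 13:00-14:45.
Yosef free: 10:30-11:15, 11:45-16:30, 17:00-18:30.
Hamid: not fully free for 08:45-09:30. Xiulan: free for 08:45-09:30. Tara: free for 08:45-09:30. Zubin: free for 08:45-09:30. Erik: not fully free for 08:45-09:30. Yosef: not fully free for 08:45-09:30.

Erik, Hamid, Yosef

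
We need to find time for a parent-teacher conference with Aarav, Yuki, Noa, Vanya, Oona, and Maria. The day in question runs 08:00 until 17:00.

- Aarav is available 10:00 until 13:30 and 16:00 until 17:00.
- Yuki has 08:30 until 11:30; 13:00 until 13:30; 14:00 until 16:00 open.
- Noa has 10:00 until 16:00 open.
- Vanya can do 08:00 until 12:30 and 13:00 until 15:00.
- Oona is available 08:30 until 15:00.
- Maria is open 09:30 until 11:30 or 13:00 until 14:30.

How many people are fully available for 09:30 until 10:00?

4

Yuki, Vanya, Oona, and Maria can make the full 09:30-10:00 slot — that's 4.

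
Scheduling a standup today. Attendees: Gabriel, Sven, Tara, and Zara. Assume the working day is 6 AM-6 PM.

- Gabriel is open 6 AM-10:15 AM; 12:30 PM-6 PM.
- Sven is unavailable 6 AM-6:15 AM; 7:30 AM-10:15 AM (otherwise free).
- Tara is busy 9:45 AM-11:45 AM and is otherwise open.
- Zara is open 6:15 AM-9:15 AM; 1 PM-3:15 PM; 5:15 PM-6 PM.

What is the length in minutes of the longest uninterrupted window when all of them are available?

Gabriel free: 06:00-10:15, 12:30-18:00.
Sven free: 06:15-07:30, 10:15-18:00 (invert busy blocks within the working day).
Tara free: 06:00-09:45, 11:45-18:00 (invert busy blocks within the working day).
Zara free: 06:15-09:15, 13:00-15:15, 17:15-18:00.
Gabriel ∩ Sven: 06:15-07:30, 12:30-18:00.
Gabriel ∩ Sven ∩ Tara: 06:15-07:30, 12:30-18:00.
Gabriel ∩ Sven ∩ Tara ∩ Zara: 06:15-07:30, 13:00-15:15, 17:15-18:00.
The longest is 13:00-15:15 at 135 minutes.

135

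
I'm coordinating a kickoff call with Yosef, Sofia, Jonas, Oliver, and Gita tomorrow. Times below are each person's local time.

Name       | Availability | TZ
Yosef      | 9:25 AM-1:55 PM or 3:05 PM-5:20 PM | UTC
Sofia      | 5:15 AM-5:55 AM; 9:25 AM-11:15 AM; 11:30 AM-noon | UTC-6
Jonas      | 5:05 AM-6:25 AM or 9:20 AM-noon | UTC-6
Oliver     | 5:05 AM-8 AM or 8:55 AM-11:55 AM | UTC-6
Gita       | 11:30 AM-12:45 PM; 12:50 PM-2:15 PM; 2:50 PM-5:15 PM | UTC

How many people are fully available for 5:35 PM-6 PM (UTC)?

2

Yosef in UTC: 09:25-13:55, 15:05-17:20.
Sofia in UTC: 11:15-11:55, 15:25-17:15, 17:30-18:00 (add 6h to convert from UTC-6).
Jonas in UTC: 11:05-12:25, 15:20-18:00 (add 6h to convert from UTC-6).
Oliver in UTC: 11:05-14:00, 14:55-17:55 (add 6h to convert from UTC-6).
Gita in UTC: 11:30-12:45, 12:50-14:15, 14:50-17:15.
Sofia and Jonas can make the full 17:35-18:00 slot — that's 2.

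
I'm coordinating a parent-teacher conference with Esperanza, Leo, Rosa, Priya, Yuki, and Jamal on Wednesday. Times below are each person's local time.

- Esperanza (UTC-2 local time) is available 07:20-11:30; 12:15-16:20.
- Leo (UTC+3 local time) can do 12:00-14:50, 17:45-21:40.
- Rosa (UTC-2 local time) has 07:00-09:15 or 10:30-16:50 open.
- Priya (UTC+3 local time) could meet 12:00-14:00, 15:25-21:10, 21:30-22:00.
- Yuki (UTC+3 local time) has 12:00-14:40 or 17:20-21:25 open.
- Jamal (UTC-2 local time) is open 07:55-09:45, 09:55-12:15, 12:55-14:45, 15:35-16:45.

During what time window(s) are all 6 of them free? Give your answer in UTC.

Esperanza in UTC: 09:20-13:30, 14:15-18:20 (add 2h to convert from UTC-2).
Leo in UTC: 09:00-11:50, 14:45-18:40 (subtract 3h to convert from UTC+3).
Rosa in UTC: 09:00-11:15, 12:30-18:50 (add 2h to convert from UTC-2).
Priya in UTC: 09:00-11:00, 12:25-18:10, 18:30-19:00 (subtract 3h to convert from UTC+3).
Yuki in UTC: 09:00-11:40, 14:20-18:25 (subtract 3h to convert from UTC+3).
Jamal in UTC: 09:55-11:45, 11:55-14:15, 14:55-16:45, 17:35-18:45 (add 2h to convert from UTC-2).
Esperanza ∩ Leo: 09:20-11:50, 14:45-18:20.
Esperanza ∩ Leo ∩ Rosa: 09:20-11:15, 14:45-18:20.
Esperanza ∩ Leo ∩ Rosa ∩ Priya: 09:20-11:00, 14:45-18:10.
Esperanza ∩ Leo ∩ Rosa ∩ Priya ∩ Yuki: 09:20-11:00, 14:45-18:10.
Esperanza ∩ Leo ∩ Rosa ∩ Priya ∩ Yuki ∩ Jamal: 09:55-11:00, 14:55-16:45, 17:35-18:10.

09:55-11:00, 14:55-16:45, 17:35-18:10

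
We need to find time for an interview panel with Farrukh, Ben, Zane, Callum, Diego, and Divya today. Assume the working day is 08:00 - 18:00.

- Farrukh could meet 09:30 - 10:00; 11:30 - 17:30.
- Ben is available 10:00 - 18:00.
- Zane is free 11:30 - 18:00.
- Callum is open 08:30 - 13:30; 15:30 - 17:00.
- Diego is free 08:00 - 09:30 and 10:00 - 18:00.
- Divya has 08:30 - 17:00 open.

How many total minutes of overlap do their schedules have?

Farrukh ∩ Ben: 11:30-17:30.
Farrukh ∩ Ben ∩ Zane: 11:30-17:30.
Farrukh ∩ Ben ∩ Zane ∩ Callum: 11:30-13:30, 15:30-17:00.
Farrukh ∩ Ben ∩ Zane ∩ Callum ∩ Diego: 11:30-13:30, 15:30-17:00.
Farrukh ∩ Ben ∩ Zane ∩ Callum ∩ Diego ∩ Divya: 11:30-13:30, 15:30-17:00.
So the common availability across everyone is 11:30-13:30, 15:30-17:00.
Summing the common windows: 120 + 90 = 210 minutes.

210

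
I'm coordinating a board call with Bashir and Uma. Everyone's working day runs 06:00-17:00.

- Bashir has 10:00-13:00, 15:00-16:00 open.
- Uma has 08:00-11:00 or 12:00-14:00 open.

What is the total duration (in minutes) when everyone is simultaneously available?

120

Bashir ∩ Uma: 10:00-11:00, 12:00-13:00.
Those are the intersection windows.
Summing the common windows: 60 + 60 = 120 minutes.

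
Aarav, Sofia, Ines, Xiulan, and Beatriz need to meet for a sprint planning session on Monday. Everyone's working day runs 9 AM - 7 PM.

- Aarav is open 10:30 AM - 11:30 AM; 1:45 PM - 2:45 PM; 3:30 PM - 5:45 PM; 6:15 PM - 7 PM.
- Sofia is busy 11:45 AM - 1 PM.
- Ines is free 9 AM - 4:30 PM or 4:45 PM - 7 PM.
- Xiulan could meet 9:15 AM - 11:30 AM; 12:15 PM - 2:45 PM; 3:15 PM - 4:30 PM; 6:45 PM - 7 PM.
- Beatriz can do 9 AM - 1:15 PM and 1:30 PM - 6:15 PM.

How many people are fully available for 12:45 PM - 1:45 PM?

2

Aarav free: 10:30-11:30, 13:45-14:45, 15:30-17:45, 18:15-19:00.
Sofia free: 09:00-11:45, 13:00-19:00 (invert busy blocks within the working day).
Ines free: 09:00-16:30, 16:45-19:00.
Xiulan free: 09:15-11:30, 12:15-14:45, 15:15-16:30, 18:45-19:00.
Beatriz free: 09:00-13:15, 13:30-18:15.
Ines and Xiulan can make the full 12:45-13:45 slot — that's 2.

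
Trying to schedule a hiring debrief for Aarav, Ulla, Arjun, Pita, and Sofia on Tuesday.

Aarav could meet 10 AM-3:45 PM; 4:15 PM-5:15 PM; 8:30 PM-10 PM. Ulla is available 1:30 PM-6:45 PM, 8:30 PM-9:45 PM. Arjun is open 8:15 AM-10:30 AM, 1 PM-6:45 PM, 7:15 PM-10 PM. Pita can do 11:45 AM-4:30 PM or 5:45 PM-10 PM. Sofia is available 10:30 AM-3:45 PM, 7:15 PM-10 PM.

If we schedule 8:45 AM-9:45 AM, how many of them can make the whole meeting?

1

Arjun can make the full 08:45-09:45 slot — that's 1.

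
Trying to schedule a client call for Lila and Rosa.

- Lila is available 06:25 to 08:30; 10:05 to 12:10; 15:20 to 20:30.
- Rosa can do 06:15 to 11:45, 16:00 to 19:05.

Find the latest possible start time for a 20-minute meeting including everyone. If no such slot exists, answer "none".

Lila ∩ Rosa: 06:25-08:30, 10:05-11:45, 16:00-19:05.
The last common window of at least 20 minutes is 16:00-19:05; a 20-minute meeting can start as late as 18:45 and still end by 19:05.

18:45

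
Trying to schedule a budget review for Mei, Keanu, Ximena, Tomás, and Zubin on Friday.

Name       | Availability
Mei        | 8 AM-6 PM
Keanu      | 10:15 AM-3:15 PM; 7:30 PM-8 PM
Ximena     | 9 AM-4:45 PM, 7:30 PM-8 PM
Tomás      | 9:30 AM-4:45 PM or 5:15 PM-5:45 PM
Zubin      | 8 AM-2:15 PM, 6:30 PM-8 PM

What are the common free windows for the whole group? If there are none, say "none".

Mei ∩ Keanu: 10:15-15:15.
Mei ∩ Keanu ∩ Ximena: 10:15-15:15.
Mei ∩ Keanu ∩ Ximena ∩ Tomás: 10:15-15:15.
Mei ∩ Keanu ∩ Ximena ∩ Tomás ∩ Zubin: 10:15-14:15.

10:15-14:15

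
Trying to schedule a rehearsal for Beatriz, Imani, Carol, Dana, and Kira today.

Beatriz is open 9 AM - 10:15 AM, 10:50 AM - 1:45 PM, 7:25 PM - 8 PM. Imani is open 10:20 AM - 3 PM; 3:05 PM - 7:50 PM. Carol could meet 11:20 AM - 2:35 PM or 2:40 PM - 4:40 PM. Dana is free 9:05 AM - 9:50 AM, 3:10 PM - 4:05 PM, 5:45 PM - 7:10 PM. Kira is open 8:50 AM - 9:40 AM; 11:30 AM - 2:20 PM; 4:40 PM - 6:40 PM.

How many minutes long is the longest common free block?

0

Beatriz ∩ Imani: 10:50-13:45, 19:25-19:50.
Beatriz ∩ Imani ∩ Carol: 11:20-13:45.
Beatriz ∩ Imani ∩ Carol ∩ Dana: ∅.
Beatriz ∩ Imani ∩ Carol ∩ Dana ∩ Kira: ∅.
There is no time when everyone is free.
No common window exists, so the longest block is 0 minutes.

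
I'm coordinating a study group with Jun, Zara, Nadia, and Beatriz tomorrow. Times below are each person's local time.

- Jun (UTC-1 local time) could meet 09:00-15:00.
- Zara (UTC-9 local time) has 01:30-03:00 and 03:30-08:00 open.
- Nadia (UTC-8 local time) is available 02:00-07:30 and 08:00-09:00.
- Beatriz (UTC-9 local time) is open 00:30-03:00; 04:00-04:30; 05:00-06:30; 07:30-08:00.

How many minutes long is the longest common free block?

90

Jun in UTC: 10:00-16:00 (add 1h to convert from UTC-1).
Zara in UTC: 10:30-12:00, 12:30-17:00 (add 9h to convert from UTC-9).
Nadia in UTC: 10:00-15:30, 16:00-17:00 (add 8h to convert from UTC-8).
Beatriz in UTC: 09:30-12:00, 13:00-13:30, 14:00-15:30, 16:30-17:00 (add 9h to convert from UTC-9).
Jun ∩ Zara: 10:30-12:00, 12:30-16:00.
Jun ∩ Zara ∩ Nadia: 10:30-12:00, 12:30-15:30.
Jun ∩ Zara ∩ Nadia ∩ Beatriz: 10:30-12:00, 13:00-13:30, 14:00-15:30.
So the common availability across everyone is 10:30-12:00, 13:00-13:30, 14:00-15:30.
The longest is 10:30-12:00 at 90 minutes.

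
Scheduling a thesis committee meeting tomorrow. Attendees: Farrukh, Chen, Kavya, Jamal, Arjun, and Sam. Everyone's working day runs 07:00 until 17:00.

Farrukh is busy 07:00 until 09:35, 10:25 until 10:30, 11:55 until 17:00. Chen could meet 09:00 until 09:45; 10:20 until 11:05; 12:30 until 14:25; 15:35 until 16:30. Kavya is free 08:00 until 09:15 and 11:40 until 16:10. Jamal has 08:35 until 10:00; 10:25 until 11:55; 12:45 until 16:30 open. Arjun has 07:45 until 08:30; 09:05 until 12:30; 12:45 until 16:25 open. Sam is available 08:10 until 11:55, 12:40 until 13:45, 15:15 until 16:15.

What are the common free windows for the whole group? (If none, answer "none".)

none

Farrukh free: 09:35-10:25, 10:30-11:55 (invert busy blocks within the working day).
Chen free: 09:00-09:45, 10:20-11:05, 12:30-14:25, 15:35-16:30.
Kavya free: 08:00-09:15, 11:40-16:10.
Jamal free: 08:35-10:00, 10:25-11:55, 12:45-16:30.
Arjun free: 07:45-08:30, 09:05-12:30, 12:45-16:25.
Sam free: 08:10-11:55, 12:40-13:45, 15:15-16:15.
Farrukh ∩ Chen: 09:35-09:45, 10:20-10:25, 10:30-11:05.
Farrukh ∩ Chen ∩ Kavya: ∅.
Farrukh ∩ Chen ∩ Kavya ∩ Jamal: ∅.
Farrukh ∩ Chen ∩ Kavya ∩ Jamal ∩ Arjun: ∅.
Farrukh ∩ Chen ∩ Kavya ∩ Jamal ∩ Arjun ∩ Sam: ∅.
There is no time when everyone is free.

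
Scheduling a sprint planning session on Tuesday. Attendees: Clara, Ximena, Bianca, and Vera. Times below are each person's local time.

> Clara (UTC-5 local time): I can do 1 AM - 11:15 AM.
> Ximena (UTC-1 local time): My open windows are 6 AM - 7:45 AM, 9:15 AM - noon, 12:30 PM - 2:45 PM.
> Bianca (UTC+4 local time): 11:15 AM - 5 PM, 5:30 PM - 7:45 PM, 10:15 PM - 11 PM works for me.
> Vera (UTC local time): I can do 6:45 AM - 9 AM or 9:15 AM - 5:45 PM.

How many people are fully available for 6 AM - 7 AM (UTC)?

1

Clara in UTC: 06:00-16:15 (add 5h to convert from UTC-5).
Ximena in UTC: 07:00-08:45, 10:15-13:00, 13:30-15:45 (add 1h to convert from UTC-1).
Bianca in UTC: 07:15-13:00, 13:30-15:45, 18:15-19:00 (subtract 4h to convert from UTC+4).
Vera in UTC: 06:45-09:00, 09:15-17:45.
Clara can make the full 06:00-07:00 slot — that's 1.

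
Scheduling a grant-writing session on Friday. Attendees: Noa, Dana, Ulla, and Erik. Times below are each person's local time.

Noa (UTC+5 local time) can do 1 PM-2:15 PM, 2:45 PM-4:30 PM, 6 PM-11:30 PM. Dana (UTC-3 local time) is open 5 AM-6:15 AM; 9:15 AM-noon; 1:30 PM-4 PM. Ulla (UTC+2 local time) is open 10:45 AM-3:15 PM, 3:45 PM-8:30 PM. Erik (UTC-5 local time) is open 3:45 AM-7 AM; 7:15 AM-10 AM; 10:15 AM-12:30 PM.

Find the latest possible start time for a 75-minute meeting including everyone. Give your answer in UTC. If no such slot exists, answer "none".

Noa in UTC: 08:00-09:15, 09:45-11:30, 13:00-18:30 (subtract 5h to convert from UTC+5).
Dana in UTC: 08:00-09:15, 12:15-15:00, 16:30-19:00 (add 3h to convert from UTC-3).
Ulla in UTC: 08:45-13:15, 13:45-18:30 (subtract 2h to convert from UTC+2).
Erik in UTC: 08:45-12:00, 12:15-15:00, 15:15-17:30 (add 5h to convert from UTC-5).
Noa ∩ Dana: 08:00-09:15, 13:00-15:00, 16:30-18:30.
Noa ∩ Dana ∩ Ulla: 08:45-09:15, 13:00-13:15, 13:45-15:00, 16:30-18:30.
Noa ∩ Dana ∩ Ulla ∩ Erik: 08:45-09:15, 13:00-13:15, 13:45-15:00, 16:30-17:30.
So the common availability across everyone is 08:45-09:15, 13:00-13:15, 13:45-15:00, 16:30-17:30.
The last common window of at least 75 minutes is 13:45-15:00; a 75-minute meeting can start as late as 13:45 and still end by 15:00.

13:45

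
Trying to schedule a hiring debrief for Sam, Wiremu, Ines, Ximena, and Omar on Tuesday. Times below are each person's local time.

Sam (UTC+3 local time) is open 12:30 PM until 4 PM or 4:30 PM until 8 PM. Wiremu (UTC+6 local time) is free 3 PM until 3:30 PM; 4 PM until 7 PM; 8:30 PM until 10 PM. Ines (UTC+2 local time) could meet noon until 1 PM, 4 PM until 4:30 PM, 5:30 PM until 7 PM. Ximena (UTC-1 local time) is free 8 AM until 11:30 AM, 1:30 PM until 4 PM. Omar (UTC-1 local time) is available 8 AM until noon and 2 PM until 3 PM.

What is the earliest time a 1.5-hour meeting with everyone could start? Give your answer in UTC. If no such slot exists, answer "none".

Sam in UTC: 09:30-13:00, 13:30-17:00 (subtract 3h to convert from UTC+3).
Wiremu in UTC: 09:00-09:30, 10:00-13:00, 14:30-16:00 (subtract 6h to convert from UTC+6).
Ines in UTC: 10:00-11:00, 14:00-14:30, 15:30-17:00 (subtract 2h to convert from UTC+2).
Ximena in UTC: 09:00-12:30, 14:30-17:00 (add 1h to convert from UTC-1).
Omar in UTC: 09:00-13:00, 15:00-16:00 (add 1h to convert from UTC-1).
Sam ∩ Wiremu: 10:00-13:00, 14:30-16:00.
Sam ∩ Wiremu ∩ Ines: 10:00-11:00, 15:30-16:00.
Sam ∩ Wiremu ∩ Ines ∩ Ximena: 10:00-11:00, 15:30-16:00.
Sam ∩ Wiremu ∩ Ines ∩ Ximena ∩ Omar: 10:00-11:00, 15:30-16:00.
No common window is at least 90 minutes long.

none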